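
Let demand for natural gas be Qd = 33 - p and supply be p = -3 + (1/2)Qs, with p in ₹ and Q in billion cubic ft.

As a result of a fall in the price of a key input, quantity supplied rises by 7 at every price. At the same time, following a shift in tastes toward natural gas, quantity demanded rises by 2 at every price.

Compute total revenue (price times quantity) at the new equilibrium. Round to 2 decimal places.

202.89

Original equilibrium: 33 - p = 2p + 6 gives 27 = 3p, so p = 9 and Q = 24.
After the shift, demand is Qd = 35 - p and supply is Qs = 2p + 13.
Setting them equal: 35 - p = 2p + 13 → 22 = 3p, so p = 22/3 ≈ 7.3333 and Q = 83/3 ≈ 27.6667.
New expenditure = 7.3333 × 27.6667 = 202.89.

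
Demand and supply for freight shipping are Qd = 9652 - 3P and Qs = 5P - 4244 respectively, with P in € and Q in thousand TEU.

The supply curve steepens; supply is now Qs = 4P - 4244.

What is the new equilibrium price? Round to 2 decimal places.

1985.14

Original equilibrium: 9652 - 3P = 5P - 4244 gives 13896 = 8P, so P = 1737 and Q = 4441.
After the shift, demand is Qd = 9652 - 3P and supply is Qs = 4P - 4244.
Setting them equal: 9652 - 3P = 4P - 4244 → 13896 = 7P, so P = 13896/7 ≈ 1985.1429 and Q = 25876/7 ≈ 3696.5714.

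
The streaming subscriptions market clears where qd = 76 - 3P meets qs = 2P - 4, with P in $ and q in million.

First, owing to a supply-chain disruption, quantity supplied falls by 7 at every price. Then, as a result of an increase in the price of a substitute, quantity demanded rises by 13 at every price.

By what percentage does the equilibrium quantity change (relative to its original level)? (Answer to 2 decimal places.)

+3.57

Before the shock: 76 - 3P = 2P - 4 ⇒ 80 = 5P ⇒ P = 16, q = 28.
The new curves are qd = 89 - 3P (demand) and qs = 2P - 11 (supply).
New equilibrium: 89 - 3P = 2P - 11 ⇒ 100 = 5P ⇒ P = 20, q = 29.
%Δq = (29 − 28) / 28 × 100 = +3.57%.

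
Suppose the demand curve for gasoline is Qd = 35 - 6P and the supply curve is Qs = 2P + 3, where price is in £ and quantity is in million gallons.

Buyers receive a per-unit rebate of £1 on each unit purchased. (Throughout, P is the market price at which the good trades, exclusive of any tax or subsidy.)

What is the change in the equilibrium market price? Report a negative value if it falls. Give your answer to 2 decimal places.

+0.75

Original equilibrium: 35 - 6P = 2P + 3 gives 32 = 8P, so P = 4 and Q = 11.
Since buyers' out-of-pocket price is the market price minus the rebate, the effective demand curve becomes Qd = 41 - 6P.
Equate the new curves: 41 - 6P = 2P + 3, giving 38 = 8P, P = 4.75, Q = 12.5.
ΔP = 4.75 − 4 = +0.75.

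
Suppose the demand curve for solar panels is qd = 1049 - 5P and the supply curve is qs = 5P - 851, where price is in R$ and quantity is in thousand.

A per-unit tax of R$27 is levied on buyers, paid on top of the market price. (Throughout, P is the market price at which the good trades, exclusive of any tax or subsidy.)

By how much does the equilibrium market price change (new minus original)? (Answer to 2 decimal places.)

-13.50

Original equilibrium: 1049 - 5P = 5P - 851 gives 1900 = 10P, so P = 190 and q = 99.
Since buyers pay the price plus the tax, the effective demand curve becomes qd = 914 - 5P.
Clearing the new market: 914 - 5P = 5P - 851, so P = 176.5 and q = 31.5.
ΔP = 176.5 − 190 = -13.50.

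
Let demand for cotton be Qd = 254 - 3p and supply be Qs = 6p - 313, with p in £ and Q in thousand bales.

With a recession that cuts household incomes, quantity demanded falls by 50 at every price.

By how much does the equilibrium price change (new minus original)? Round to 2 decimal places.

Initially, 254 - 3p = 6p - 313, so 567 = 9p and p = 63, Q = 65.
The new curves are Qd = 204 - 3p (demand) and Qs = 6p - 313 (supply).
Equate the new curves: 204 - 3p = 6p - 313, giving 517 = 9p, p = 517/9 ≈ 57.4444, Q = 95/3 ≈ 31.6667.
Δp = 57.4444 − 63 = -5.56.

-5.56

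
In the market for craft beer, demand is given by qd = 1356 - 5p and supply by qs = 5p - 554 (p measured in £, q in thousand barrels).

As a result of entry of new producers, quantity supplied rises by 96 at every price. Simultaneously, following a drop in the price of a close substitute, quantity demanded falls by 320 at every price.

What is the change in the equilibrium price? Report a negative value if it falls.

Solve the original market: 1356 - 5p = 5p - 554, hence p = 191 and q = 401.
The shock moves the curves to qd = 1036 - 5p and qs = 5p - 458.
New equilibrium: 1036 - 5p = 5p - 458 ⇒ 1494 = 10p ⇒ p = 149.4, q = 289.
Δp = 149.4 − 191 = -41.6.

-41.6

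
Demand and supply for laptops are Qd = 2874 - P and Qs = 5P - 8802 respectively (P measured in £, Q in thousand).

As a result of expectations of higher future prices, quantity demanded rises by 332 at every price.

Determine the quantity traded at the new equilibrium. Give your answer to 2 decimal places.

1204.67

Solve the original market: 2874 - P = 5P - 8802, hence P = 1946 and Q = 928.
The shock moves the curves to Qd = 3206 - P and Qs = 5P - 8802.
Clearing the new market: 3206 - P = 5P - 8802, so P = 6004/3 ≈ 2001.3333 and Q = 3614/3 ≈ 1204.6667.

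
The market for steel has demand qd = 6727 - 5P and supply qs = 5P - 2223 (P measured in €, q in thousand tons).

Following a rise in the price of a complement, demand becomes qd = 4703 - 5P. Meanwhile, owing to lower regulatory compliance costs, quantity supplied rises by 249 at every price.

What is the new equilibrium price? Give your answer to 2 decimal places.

667.70

Initially, 6727 - 5P = 5P - 2223, so 8950 = 10P and P = 895, q = 2252.
The shock moves the curves to qd = 4703 - 5P and qs = 5P - 1974.
New equilibrium: 4703 - 5P = 5P - 1974 ⇒ 6677 = 10P ⇒ P = 667.7, q = 1364.5.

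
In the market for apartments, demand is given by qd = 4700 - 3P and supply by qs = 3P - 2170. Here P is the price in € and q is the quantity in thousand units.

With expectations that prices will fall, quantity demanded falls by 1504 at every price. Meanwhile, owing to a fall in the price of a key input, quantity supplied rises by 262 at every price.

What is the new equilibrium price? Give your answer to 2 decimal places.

850.67

Original equilibrium: 4700 - 3P = 3P - 2170 gives 6870 = 6P, so P = 1145 and q = 1265.
The shock moves the curves to qd = 3196 - 3P and qs = 3P - 1908.
Clearing the new market: 3196 - 3P = 3P - 1908, so P = 2552/3 ≈ 850.6667 and q = 644.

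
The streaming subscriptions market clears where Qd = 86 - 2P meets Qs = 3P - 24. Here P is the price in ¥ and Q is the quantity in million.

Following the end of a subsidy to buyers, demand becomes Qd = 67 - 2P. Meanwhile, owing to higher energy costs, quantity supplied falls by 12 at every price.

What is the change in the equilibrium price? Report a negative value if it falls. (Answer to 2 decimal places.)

Initially, 86 - 2P = 3P - 24, so 110 = 5P and P = 22, Q = 42.
The shock moves the curves to Qd = 67 - 2P and Qs = 3P - 36.
New equilibrium: 67 - 2P = 3P - 36 ⇒ 103 = 5P ⇒ P = 20.6, Q = 25.8.
ΔP = 20.6 − 22 = -1.40.

-1.40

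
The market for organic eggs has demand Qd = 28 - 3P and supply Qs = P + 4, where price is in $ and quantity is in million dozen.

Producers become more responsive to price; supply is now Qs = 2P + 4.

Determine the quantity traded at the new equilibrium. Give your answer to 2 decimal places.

13.60

Before the shock: 28 - 3P = P + 4 ⇒ 24 = 4P ⇒ P = 6, Q = 10.
With the change applied: demand Qd = 28 - 3P, supply Qs = 2P + 4.
Setting them equal: 28 - 3P = 2P + 4 → 24 = 5P, so P = 4.8 and Q = 13.6.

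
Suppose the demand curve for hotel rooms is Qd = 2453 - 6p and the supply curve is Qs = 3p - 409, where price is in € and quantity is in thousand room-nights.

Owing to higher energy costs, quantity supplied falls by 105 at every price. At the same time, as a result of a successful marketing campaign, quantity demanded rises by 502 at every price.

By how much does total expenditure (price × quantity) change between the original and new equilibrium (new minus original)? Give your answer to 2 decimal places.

Original equilibrium: 2453 - 6p = 3p - 409 gives 2862 = 9p, so p = 318 and Q = 545.
The new curves are Qd = 2955 - 6p (demand) and Qs = 3p - 514 (supply).
Equate the new curves: 2955 - 6p = 3p - 514, giving 3469 = 9p, p = 3469/9 ≈ 385.4444, Q = 1927/3 ≈ 642.3333.
Expenditure moves from 318×545 = 173310 to 385.4444×642.3333 = 247583.8148; change = +74273.81.

+74273.81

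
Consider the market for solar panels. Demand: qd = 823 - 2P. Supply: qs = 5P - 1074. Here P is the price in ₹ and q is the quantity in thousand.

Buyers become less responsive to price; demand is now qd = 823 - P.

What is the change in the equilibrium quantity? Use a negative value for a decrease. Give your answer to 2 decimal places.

+225.83

Before the shock: 823 - 2P = 5P - 1074 ⇒ 1897 = 7P ⇒ P = 271, q = 281.
The new curves are qd = 823 - P (demand) and qs = 5P - 1074 (supply).
Setting them equal: 823 - P = 5P - 1074 → 1897 = 6P, so P = 1897/6 ≈ 316.1667 and q = 3041/6 ≈ 506.8333.
Δq = 506.8333 − 281 = +225.83.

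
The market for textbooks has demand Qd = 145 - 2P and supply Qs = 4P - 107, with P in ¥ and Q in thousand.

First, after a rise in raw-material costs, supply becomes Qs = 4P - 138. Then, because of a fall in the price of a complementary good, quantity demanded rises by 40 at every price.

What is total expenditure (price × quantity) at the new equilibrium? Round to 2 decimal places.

4163.11

Solve the original market: 145 - 2P = 4P - 107, hence P = 42 and Q = 61.
With the change applied: demand Qd = 185 - 2P, supply Qs = 4P - 138.
Setting them equal: 185 - 2P = 4P - 138 → 323 = 6P, so P = 323/6 ≈ 53.8333 and Q = 232/3 ≈ 77.3333.
New expenditure = 53.8333 × 77.3333 = 4163.11.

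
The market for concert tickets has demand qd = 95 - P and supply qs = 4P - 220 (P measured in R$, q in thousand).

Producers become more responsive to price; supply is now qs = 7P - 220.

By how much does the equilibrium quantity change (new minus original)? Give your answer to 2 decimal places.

Solve the original market: 95 - P = 4P - 220, hence P = 63 and q = 32.
After the shift, demand is qd = 95 - P and supply is qs = 7P - 220.
Equate the new curves: 95 - P = 7P - 220, giving 315 = 8P, P = 39.375, q = 55.625.
Δq = 55.625 − 32 = +23.63.

+23.63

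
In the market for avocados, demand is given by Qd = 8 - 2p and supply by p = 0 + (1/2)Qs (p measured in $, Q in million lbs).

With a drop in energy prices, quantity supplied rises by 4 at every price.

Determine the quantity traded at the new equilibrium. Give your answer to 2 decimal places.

Solve the original market: 8 - 2p = 2p, hence p = 2 and Q = 4.
The shock moves the curves to Qd = 8 - 2p and Qs = 2p + 4.
New equilibrium: 8 - 2p = 2p + 4 ⇒ 4 = 4p ⇒ p = 1, Q = 6.

6.00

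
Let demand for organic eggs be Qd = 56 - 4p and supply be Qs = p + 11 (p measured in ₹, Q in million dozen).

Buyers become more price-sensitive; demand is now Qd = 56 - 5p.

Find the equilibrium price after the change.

7.5

Initially, 56 - 4p = p + 11, so 45 = 5p and p = 9, Q = 20.
The shock moves the curves to Qd = 56 - 5p and Qs = p + 11.
Equate the new curves: 56 - 5p = p + 11, giving 45 = 6p, p = 7.5, Q = 18.5.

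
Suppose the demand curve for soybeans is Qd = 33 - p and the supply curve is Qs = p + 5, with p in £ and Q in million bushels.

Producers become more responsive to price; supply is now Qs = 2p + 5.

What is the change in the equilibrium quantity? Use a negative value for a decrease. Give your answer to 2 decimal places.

Initially, 33 - p = p + 5, so 28 = 2p and p = 14, Q = 19.
After the shift, demand is Qd = 33 - p and supply is Qs = 2p + 5.
New equilibrium: 33 - p = 2p + 5 ⇒ 28 = 3p ⇒ p = 28/3 ≈ 9.3333, Q = 71/3 ≈ 23.6667.
ΔQ = 23.6667 − 19 = +4.67.

+4.67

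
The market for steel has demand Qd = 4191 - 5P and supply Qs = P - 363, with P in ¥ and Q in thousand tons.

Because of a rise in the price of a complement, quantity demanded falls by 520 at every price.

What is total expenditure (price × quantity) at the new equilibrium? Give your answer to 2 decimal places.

Before the shock: 4191 - 5P = P - 363 ⇒ 4554 = 6P ⇒ P = 759, Q = 396.
After the shift, demand is Qd = 3671 - 5P and supply is Qs = P - 363.
Setting them equal: 3671 - 5P = P - 363 → 4034 = 6P, so P = 2017/3 ≈ 672.3333 and Q = 928/3 ≈ 309.3333.
New expenditure = 672.3333 × 309.3333 = 207975.11.

207975.11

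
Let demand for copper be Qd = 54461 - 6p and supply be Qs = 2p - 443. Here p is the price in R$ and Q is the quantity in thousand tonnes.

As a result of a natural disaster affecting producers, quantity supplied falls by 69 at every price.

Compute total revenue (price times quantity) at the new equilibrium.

Original equilibrium: 54461 - 6p = 2p - 443 gives 54904 = 8p, so p = 6863 and Q = 13283.
The new curves are Qd = 54461 - 6p (demand) and Qs = 2p - 512 (supply).
Setting them equal: 54461 - 6p = 2p - 512 → 54973 = 8p, so p = 6871.625 and Q = 13231.25.
New expenditure = 6871.625 × 13231.25 = 90920188.28125.

90920188.28125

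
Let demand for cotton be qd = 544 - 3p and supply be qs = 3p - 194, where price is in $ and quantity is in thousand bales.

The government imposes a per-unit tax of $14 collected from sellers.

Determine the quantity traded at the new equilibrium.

Before the shock: 544 - 3p = 3p - 194 ⇒ 738 = 6p ⇒ p = 123, q = 175.
Since sellers keep the price net of the tax, the effective supply curve becomes qs = 3p - 236.
Equate the new curves: 544 - 3p = 3p - 236, giving 780 = 6p, p = 130, q = 154.

154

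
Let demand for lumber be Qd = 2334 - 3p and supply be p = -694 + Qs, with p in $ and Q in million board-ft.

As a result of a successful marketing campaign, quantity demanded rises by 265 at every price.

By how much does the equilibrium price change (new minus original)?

+66.25

Original equilibrium: 2334 - 3p = p + 694 gives 1640 = 4p, so p = 410 and Q = 1104.
The new curves are Qd = 2599 - 3p (demand) and Qs = p + 694 (supply).
Clearing the new market: 2599 - 3p = p + 694, so p = 476.25 and Q = 1170.25.
Δp = 476.25 − 410 = +66.25.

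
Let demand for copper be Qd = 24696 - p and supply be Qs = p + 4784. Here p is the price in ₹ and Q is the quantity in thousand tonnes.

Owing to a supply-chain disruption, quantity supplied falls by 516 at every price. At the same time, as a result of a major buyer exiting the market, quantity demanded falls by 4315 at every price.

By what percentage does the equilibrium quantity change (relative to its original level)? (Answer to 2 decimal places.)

-16.39

Original equilibrium: 24696 - p = p + 4784 gives 19912 = 2p, so p = 9956 and Q = 14740.
After the shift, demand is Qd = 20381 - p and supply is Qs = p + 4268.
Equate the new curves: 20381 - p = p + 4268, giving 16113 = 2p, p = 8056.5, Q = 12324.5.
%ΔQ = (12324.5 − 14740) / 14740 × 100 = -16.39%.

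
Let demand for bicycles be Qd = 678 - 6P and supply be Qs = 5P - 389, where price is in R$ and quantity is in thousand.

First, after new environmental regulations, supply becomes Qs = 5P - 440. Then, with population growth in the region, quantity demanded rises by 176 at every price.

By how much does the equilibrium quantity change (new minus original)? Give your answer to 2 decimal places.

Solve the original market: 678 - 6P = 5P - 389, hence P = 97 and Q = 96.
With the change applied: demand Qd = 854 - 6P, supply Qs = 5P - 440.
Clearing the new market: 854 - 6P = 5P - 440, so P = 1294/11 ≈ 117.6364 and Q = 1630/11 ≈ 148.1818.
ΔQ = 148.1818 − 96 = +52.18.

+52.18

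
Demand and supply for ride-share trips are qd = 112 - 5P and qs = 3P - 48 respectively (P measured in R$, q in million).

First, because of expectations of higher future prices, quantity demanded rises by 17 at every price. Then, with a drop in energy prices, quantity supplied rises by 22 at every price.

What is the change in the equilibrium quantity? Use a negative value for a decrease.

+20.125

Initially, 112 - 5P = 3P - 48, so 160 = 8P and P = 20, q = 12.
After the shift, demand is qd = 129 - 5P and supply is qs = 3P - 26.
Setting them equal: 129 - 5P = 3P - 26 → 155 = 8P, so P = 19.375 and q = 32.125.
Δq = 32.125 − 12 = +20.125.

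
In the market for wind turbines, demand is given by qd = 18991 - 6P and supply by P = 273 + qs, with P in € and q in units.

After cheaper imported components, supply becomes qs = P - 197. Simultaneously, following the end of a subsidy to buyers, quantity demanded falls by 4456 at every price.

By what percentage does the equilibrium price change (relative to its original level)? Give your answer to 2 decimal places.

-23.53

Before the shock: 18991 - 6P = P - 273 ⇒ 19264 = 7P ⇒ P = 2752, q = 2479.
The shock moves the curves to qd = 14535 - 6P and qs = P - 197.
Setting them equal: 14535 - 6P = P - 197 → 14732 = 7P, so P = 14732/7 ≈ 2104.5714 and q = 13353/7 ≈ 1907.5714.
%ΔP = (2104.5714 − 2752) / 2752 × 100 = -23.53%.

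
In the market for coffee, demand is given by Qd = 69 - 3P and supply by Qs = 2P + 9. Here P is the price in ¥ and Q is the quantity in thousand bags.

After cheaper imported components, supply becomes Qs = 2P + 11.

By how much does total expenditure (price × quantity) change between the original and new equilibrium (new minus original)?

+0.72

Original equilibrium: 69 - 3P = 2P + 9 gives 60 = 5P, so P = 12 and Q = 33.
With the change applied: demand Qd = 69 - 3P, supply Qs = 2P + 11.
Setting them equal: 69 - 3P = 2P + 11 → 58 = 5P, so P = 11.6 and Q = 34.2.
Expenditure moves from 12×33 = 396 to 11.6×34.2 = 396.72; change = +0.72.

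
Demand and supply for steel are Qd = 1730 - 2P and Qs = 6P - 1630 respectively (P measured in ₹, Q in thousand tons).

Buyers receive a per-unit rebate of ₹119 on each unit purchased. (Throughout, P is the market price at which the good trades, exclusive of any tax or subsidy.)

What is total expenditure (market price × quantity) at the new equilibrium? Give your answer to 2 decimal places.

480557.88

Initially, 1730 - 2P = 6P - 1630, so 3360 = 8P and P = 420, Q = 890.
Since buyers' out-of-pocket price is the market price minus the rebate, the effective demand curve becomes Qd = 1968 - 2P.
Clearing the new market: 1968 - 2P = 6P - 1630, so P = 449.75 and Q = 1068.5.
New expenditure = 449.75 × 1068.5 = 480557.88.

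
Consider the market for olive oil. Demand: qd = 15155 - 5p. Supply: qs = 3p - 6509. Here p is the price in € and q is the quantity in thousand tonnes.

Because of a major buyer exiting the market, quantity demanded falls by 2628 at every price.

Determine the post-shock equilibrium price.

2379.5

Solve the original market: 15155 - 5p = 3p - 6509, hence p = 2708 and q = 1615.
The shock moves the curves to qd = 12527 - 5p and qs = 3p - 6509.
New equilibrium: 12527 - 5p = 3p - 6509 ⇒ 19036 = 8p ⇒ p = 2379.5, q = 629.5.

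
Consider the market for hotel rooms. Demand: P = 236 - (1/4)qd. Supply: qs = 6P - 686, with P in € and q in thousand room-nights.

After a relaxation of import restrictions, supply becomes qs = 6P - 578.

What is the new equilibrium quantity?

Initially, 944 - 4P = 6P - 686, so 1630 = 10P and P = 163, q = 292.
The new curves are qd = 944 - 4P (demand) and qs = 6P - 578 (supply).
Equate the new curves: 944 - 4P = 6P - 578, giving 1522 = 10P, P = 152.2, q = 335.2.

335.2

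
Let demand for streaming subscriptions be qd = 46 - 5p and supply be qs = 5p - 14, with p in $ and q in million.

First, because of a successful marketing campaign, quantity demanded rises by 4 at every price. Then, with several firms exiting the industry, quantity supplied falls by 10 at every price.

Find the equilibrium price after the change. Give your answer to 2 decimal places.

Original equilibrium: 46 - 5p = 5p - 14 gives 60 = 10p, so p = 6 and q = 16.
After the shift, demand is qd = 50 - 5p and supply is qs = 5p - 24.
Clearing the new market: 50 - 5p = 5p - 24, so p = 7.4 and q = 13.

7.40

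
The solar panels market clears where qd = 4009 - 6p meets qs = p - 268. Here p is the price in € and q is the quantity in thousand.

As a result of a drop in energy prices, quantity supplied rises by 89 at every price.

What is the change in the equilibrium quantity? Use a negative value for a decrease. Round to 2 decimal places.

Solve the original market: 4009 - 6p = p - 268, hence p = 611 and q = 343.
After the shift, demand is qd = 4009 - 6p and supply is qs = p - 179.
Setting them equal: 4009 - 6p = p - 179 → 4188 = 7p, so p = 4188/7 ≈ 598.2857 and q = 2935/7 ≈ 419.2857.
Δq = 419.2857 − 343 = +76.29.

+76.29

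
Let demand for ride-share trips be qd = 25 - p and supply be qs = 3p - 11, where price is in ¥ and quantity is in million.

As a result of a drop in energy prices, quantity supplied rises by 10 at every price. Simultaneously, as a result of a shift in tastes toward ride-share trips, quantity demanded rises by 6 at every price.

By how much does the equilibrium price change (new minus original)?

-1

Initially, 25 - p = 3p - 11, so 36 = 4p and p = 9, q = 16.
After the shift, demand is qd = 31 - p and supply is qs = 3p - 1.
Setting them equal: 31 - p = 3p - 1 → 32 = 4p, so p = 8 and q = 23.
Δp = 8 − 9 = -1.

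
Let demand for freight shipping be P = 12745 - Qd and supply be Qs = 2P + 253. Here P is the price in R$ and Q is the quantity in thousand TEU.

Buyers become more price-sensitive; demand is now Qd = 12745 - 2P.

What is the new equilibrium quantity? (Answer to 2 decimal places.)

6499.00

Before the shock: 12745 - P = 2P + 253 ⇒ 12492 = 3P ⇒ P = 4164, Q = 8581.
The shock moves the curves to Qd = 12745 - 2P and Qs = 2P + 253.
Equate the new curves: 12745 - 2P = 2P + 253, giving 12492 = 4P, P = 3123, Q = 6499.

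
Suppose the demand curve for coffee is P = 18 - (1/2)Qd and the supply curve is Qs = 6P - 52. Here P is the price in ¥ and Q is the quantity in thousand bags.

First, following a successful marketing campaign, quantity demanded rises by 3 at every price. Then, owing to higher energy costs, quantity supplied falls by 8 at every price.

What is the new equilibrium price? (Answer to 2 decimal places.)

12.38

Solve the original market: 36 - 2P = 6P - 52, hence P = 11 and Q = 14.
The new curves are Qd = 39 - 2P (demand) and Qs = 6P - 60 (supply).
Clearing the new market: 39 - 2P = 6P - 60, so P = 12.375 and Q = 14.25.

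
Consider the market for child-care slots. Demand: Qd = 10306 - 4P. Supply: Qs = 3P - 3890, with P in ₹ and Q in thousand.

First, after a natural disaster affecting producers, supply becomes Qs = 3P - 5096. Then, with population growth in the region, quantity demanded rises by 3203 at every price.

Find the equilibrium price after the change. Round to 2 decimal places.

Original equilibrium: 10306 - 4P = 3P - 3890 gives 14196 = 7P, so P = 2028 and Q = 2194.
The shock moves the curves to Qd = 13509 - 4P and Qs = 3P - 5096.
Setting them equal: 13509 - 4P = 3P - 5096 → 18605 = 7P, so P = 18605/7 ≈ 2657.8571 and Q = 20143/7 ≈ 2877.5714.

2657.86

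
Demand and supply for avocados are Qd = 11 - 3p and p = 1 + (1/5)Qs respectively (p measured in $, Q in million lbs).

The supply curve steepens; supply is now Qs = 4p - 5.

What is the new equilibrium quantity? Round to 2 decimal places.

Initially, 11 - 3p = 5p - 5, so 16 = 8p and p = 2, Q = 5.
After the shift, demand is Qd = 11 - 3p and supply is Qs = 4p - 5.
Equate the new curves: 11 - 3p = 4p - 5, giving 16 = 7p, p = 16/7 ≈ 2.2857, Q = 29/7 ≈ 4.1429.

4.14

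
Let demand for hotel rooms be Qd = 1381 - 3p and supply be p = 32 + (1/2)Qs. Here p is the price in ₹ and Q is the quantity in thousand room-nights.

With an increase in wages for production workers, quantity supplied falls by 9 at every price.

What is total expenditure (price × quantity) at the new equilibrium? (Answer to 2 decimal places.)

Original equilibrium: 1381 - 3p = 2p - 64 gives 1445 = 5p, so p = 289 and Q = 514.
After the shift, demand is Qd = 1381 - 3p and supply is Qs = 2p - 73.
New equilibrium: 1381 - 3p = 2p - 73 ⇒ 1454 = 5p ⇒ p = 290.8, Q = 508.6.
New expenditure = 290.8 × 508.6 = 147900.88.

147900.88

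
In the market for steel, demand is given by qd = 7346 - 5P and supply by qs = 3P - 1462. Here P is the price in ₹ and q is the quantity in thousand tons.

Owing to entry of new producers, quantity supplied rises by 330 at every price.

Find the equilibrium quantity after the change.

Before the shock: 7346 - 5P = 3P - 1462 ⇒ 8808 = 8P ⇒ P = 1101, q = 1841.
After the shift, demand is qd = 7346 - 5P and supply is qs = 3P - 1132.
Clearing the new market: 7346 - 5P = 3P - 1132, so P = 1059.75 and q = 2047.25.

2047.25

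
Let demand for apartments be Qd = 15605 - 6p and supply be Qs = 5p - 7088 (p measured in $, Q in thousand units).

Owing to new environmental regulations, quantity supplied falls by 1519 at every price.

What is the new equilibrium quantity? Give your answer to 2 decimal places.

2398.45

Solve the original market: 15605 - 6p = 5p - 7088, hence p = 2063 and Q = 3227.
After the shift, demand is Qd = 15605 - 6p and supply is Qs = 5p - 8607.
New equilibrium: 15605 - 6p = 5p - 8607 ⇒ 24212 = 11p ⇒ p = 24212/11 ≈ 2201.0909, Q = 26383/11 ≈ 2398.4545.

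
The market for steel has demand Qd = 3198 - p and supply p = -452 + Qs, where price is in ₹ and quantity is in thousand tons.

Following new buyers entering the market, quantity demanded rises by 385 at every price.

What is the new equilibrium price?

1565.5

Solve the original market: 3198 - p = p + 452, hence p = 1373 and Q = 1825.
The shock moves the curves to Qd = 3583 - p and Qs = p + 452.
Clearing the new market: 3583 - p = p + 452, so p = 1565.5 and Q = 2017.5.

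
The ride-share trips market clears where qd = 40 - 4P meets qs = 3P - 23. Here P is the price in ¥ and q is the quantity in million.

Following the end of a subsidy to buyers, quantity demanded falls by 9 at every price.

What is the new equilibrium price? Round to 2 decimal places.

7.71

Original equilibrium: 40 - 4P = 3P - 23 gives 63 = 7P, so P = 9 and q = 4.
The new curves are qd = 31 - 4P (demand) and qs = 3P - 23 (supply).
Equate the new curves: 31 - 4P = 3P - 23, giving 54 = 7P, P = 54/7 ≈ 7.7143, q = 1/7 ≈ 0.1429.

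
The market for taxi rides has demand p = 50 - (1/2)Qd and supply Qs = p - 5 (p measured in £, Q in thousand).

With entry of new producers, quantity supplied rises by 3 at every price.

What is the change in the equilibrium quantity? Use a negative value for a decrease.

+2

Original equilibrium: 100 - 2p = p - 5 gives 105 = 3p, so p = 35 and Q = 30.
The shock moves the curves to Qd = 100 - 2p and Qs = p - 2.
Clearing the new market: 100 - 2p = p - 2, so p = 34 and Q = 32.
ΔQ = 32 − 30 = +2.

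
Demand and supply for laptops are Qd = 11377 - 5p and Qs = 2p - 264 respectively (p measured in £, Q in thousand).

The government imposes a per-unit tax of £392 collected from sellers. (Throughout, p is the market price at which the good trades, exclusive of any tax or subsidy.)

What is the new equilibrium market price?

1775

Solve the original market: 11377 - 5p = 2p - 264, hence p = 1663 and Q = 3062.
Since sellers keep the price net of the tax, the effective supply curve becomes Qs = 2p - 1048.
Clearing the new market: 11377 - 5p = 2p - 1048, so p = 1775 and Q = 2502.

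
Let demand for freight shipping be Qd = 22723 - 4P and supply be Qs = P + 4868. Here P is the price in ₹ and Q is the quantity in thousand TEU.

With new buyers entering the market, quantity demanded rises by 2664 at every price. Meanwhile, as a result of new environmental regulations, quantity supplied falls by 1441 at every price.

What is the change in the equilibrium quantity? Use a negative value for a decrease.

-620

Initially, 22723 - 4P = P + 4868, so 17855 = 5P and P = 3571, Q = 8439.
The shock moves the curves to Qd = 25387 - 4P and Qs = P + 3427.
Clearing the new market: 25387 - 4P = P + 3427, so P = 4392 and Q = 7819.
ΔQ = 7819 − 8439 = -620.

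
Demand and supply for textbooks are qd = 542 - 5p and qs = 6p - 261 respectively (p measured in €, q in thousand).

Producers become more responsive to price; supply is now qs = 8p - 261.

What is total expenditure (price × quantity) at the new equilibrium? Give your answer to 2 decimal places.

14401.73

Solve the original market: 542 - 5p = 6p - 261, hence p = 73 and q = 177.
After the shift, demand is qd = 542 - 5p and supply is qs = 8p - 261.
New equilibrium: 542 - 5p = 8p - 261 ⇒ 803 = 13p ⇒ p = 803/13 ≈ 61.7692, q = 3031/13 ≈ 233.1538.
New expenditure = 61.7692 × 233.1538 = 14401.73.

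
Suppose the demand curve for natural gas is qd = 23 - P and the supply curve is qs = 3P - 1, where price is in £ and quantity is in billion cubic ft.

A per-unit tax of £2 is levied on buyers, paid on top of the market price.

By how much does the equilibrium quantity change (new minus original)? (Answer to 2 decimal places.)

-1.50

Before the shock: 23 - P = 3P - 1 ⇒ 24 = 4P ⇒ P = 6, q = 17.
Since buyers pay the price plus the tax, the effective demand curve becomes qd = 21 - P.
Setting them equal: 21 - P = 3P - 1 → 22 = 4P, so P = 5.5 and q = 15.5.
Δq = 15.5 − 17 = -1.50.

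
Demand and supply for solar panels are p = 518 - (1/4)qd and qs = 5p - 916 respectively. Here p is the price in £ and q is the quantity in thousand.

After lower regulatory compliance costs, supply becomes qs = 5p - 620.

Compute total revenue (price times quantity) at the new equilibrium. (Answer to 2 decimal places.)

Original equilibrium: 2072 - 4p = 5p - 916 gives 2988 = 9p, so p = 332 and q = 744.
The new curves are qd = 2072 - 4p (demand) and qs = 5p - 620 (supply).
New equilibrium: 2072 - 4p = 5p - 620 ⇒ 2692 = 9p ⇒ p = 2692/9 ≈ 299.1111, q = 7880/9 ≈ 875.5556.
New expenditure = 299.1111 × 875.5556 = 261888.40.

261888.40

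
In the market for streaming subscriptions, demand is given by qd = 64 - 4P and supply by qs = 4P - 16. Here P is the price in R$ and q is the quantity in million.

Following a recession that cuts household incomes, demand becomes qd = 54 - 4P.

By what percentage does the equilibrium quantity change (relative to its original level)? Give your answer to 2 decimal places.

Before the shock: 64 - 4P = 4P - 16 ⇒ 80 = 8P ⇒ P = 10, q = 24.
The shock moves the curves to qd = 54 - 4P and qs = 4P - 16.
New equilibrium: 54 - 4P = 4P - 16 ⇒ 70 = 8P ⇒ P = 8.75, q = 19.
%Δq = (19 − 24) / 24 × 100 = -20.83%.

-20.83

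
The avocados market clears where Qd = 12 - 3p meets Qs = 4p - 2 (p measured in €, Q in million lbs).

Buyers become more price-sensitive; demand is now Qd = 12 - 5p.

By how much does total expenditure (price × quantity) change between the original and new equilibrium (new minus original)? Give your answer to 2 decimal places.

Solve the original market: 12 - 3p = 4p - 2, hence p = 2 and Q = 6.
The new curves are Qd = 12 - 5p (demand) and Qs = 4p - 2 (supply).
Setting them equal: 12 - 5p = 4p - 2 → 14 = 9p, so p = 14/9 ≈ 1.5556 and Q = 38/9 ≈ 4.2222.
Expenditure moves from 2×6 = 12 to 1.5556×4.2222 = 6.5679; change = -5.43.

-5.43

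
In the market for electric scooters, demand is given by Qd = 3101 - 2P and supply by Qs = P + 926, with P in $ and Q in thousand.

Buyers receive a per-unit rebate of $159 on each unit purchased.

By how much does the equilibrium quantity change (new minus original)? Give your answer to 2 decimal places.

+106.00

Original equilibrium: 3101 - 2P = P + 926 gives 2175 = 3P, so P = 725 and Q = 1651.
Since buyers' out-of-pocket price is the market price minus the rebate, the effective demand curve becomes Qd = 3419 - 2P.
Equate the new curves: 3419 - 2P = P + 926, giving 2493 = 3P, P = 831, Q = 1757.
ΔQ = 1757 − 1651 = +106.00.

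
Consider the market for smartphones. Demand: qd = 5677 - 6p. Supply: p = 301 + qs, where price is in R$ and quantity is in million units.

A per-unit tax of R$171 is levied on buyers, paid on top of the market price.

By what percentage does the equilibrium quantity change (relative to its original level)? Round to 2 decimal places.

-26.50

Initially, 5677 - 6p = p - 301, so 5978 = 7p and p = 854, q = 553.
Since buyers pay the price plus the tax, the effective demand curve becomes qd = 4651 - 6p.
Setting them equal: 4651 - 6p = p - 301 → 4952 = 7p, so p = 4952/7 ≈ 707.4286 and q = 2845/7 ≈ 406.4286.
%Δq = (406.4286 − 553) / 553 × 100 = -26.50%.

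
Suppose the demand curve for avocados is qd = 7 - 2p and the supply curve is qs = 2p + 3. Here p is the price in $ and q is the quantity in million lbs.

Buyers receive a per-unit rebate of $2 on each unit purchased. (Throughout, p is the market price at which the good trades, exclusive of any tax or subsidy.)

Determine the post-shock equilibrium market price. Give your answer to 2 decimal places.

Initially, 7 - 2p = 2p + 3, so 4 = 4p and p = 1, q = 5.
Since buyers' out-of-pocket price is the market price minus the rebate, the effective demand curve becomes qd = 11 - 2p.
Clearing the new market: 11 - 2p = 2p + 3, so p = 2 and q = 7.

2.00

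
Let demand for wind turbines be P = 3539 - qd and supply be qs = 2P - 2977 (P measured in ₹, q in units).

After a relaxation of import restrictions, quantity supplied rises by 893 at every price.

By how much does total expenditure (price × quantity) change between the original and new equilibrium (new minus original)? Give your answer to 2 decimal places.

Initially, 3539 - P = 2P - 2977, so 6516 = 3P and P = 2172, q = 1367.
With the change applied: demand qd = 3539 - P, supply qs = 2P - 2084.
Equate the new curves: 3539 - P = 2P - 2084, giving 5623 = 3P, P = 5623/3 ≈ 1874.3333, q = 4994/3 ≈ 1664.6667.
Expenditure moves from 2172×1367 = 2969124 to 1874.3333×1664.6667 = 3120140.2222; change = +151016.22.

+151016.22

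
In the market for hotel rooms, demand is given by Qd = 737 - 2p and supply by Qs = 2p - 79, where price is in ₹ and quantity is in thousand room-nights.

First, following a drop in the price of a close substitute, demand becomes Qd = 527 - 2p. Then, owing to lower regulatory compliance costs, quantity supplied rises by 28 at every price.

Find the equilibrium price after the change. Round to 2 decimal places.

144.50

Solve the original market: 737 - 2p = 2p - 79, hence p = 204 and Q = 329.
The shock moves the curves to Qd = 527 - 2p and Qs = 2p - 51.
New equilibrium: 527 - 2p = 2p - 51 ⇒ 578 = 4p ⇒ p = 144.5, Q = 238.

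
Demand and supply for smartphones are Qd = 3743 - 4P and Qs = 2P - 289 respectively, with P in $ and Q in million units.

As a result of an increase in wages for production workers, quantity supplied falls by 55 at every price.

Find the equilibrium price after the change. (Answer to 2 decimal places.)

Before the shock: 3743 - 4P = 2P - 289 ⇒ 4032 = 6P ⇒ P = 672, Q = 1055.
With the change applied: demand Qd = 3743 - 4P, supply Qs = 2P - 344.
New equilibrium: 3743 - 4P = 2P - 344 ⇒ 4087 = 6P ⇒ P = 4087/6 ≈ 681.1667, Q = 3055/3 ≈ 1018.3333.

681.17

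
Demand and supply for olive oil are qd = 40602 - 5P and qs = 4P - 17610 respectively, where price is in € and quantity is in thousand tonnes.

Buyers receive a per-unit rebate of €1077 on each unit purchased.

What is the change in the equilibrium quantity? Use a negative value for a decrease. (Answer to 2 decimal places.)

+2393.33

Initially, 40602 - 5P = 4P - 17610, so 58212 = 9P and P = 6468, q = 8262.
Since buyers' out-of-pocket price is the market price minus the rebate, the effective demand curve becomes qd = 45987 - 5P.
Clearing the new market: 45987 - 5P = 4P - 17610, so P = 21199/3 ≈ 7066.3333 and q = 31966/3 ≈ 10655.3333.
Δq = 10655.3333 − 8262 = +2393.33.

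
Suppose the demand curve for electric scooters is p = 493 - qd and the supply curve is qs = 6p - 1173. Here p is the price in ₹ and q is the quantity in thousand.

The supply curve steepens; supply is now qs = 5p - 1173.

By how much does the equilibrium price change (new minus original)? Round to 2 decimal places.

+39.67

Original equilibrium: 493 - p = 6p - 1173 gives 1666 = 7p, so p = 238 and q = 255.
With the change applied: demand qd = 493 - p, supply qs = 5p - 1173.
New equilibrium: 493 - p = 5p - 1173 ⇒ 1666 = 6p ⇒ p = 833/3 ≈ 277.6667, q = 646/3 ≈ 215.3333.
Δp = 277.6667 − 238 = +39.67.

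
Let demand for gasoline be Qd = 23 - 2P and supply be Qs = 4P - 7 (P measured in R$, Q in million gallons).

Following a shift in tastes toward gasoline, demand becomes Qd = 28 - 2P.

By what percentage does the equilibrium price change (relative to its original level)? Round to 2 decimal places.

+16.67

Original equilibrium: 23 - 2P = 4P - 7 gives 30 = 6P, so P = 5 and Q = 13.
The new curves are Qd = 28 - 2P (demand) and Qs = 4P - 7 (supply).
Equate the new curves: 28 - 2P = 4P - 7, giving 35 = 6P, P = 35/6 ≈ 5.8333, Q = 49/3 ≈ 16.3333.
%ΔP = (5.8333 − 5) / 5 × 100 = +16.67%.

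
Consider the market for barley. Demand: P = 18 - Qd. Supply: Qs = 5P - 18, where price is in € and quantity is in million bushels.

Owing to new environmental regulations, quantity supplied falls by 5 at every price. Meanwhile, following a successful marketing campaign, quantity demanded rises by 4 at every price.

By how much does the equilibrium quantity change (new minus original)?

+2.5

Initially, 18 - P = 5P - 18, so 36 = 6P and P = 6, Q = 12.
After the shift, demand is Qd = 22 - P and supply is Qs = 5P - 23.
New equilibrium: 22 - P = 5P - 23 ⇒ 45 = 6P ⇒ P = 7.5, Q = 14.5.
ΔQ = 14.5 − 12 = +2.5.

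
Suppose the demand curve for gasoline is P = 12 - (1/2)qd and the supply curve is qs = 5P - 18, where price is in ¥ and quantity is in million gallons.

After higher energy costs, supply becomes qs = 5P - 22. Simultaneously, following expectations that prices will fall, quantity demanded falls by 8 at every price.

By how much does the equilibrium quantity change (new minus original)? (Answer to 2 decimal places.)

Initially, 24 - 2P = 5P - 18, so 42 = 7P and P = 6, q = 12.
With the change applied: demand qd = 16 - 2P, supply qs = 5P - 22.
Equate the new curves: 16 - 2P = 5P - 22, giving 38 = 7P, P = 38/7 ≈ 5.4286, q = 36/7 ≈ 5.1429.
Δq = 5.1429 − 12 = -6.86.

-6.86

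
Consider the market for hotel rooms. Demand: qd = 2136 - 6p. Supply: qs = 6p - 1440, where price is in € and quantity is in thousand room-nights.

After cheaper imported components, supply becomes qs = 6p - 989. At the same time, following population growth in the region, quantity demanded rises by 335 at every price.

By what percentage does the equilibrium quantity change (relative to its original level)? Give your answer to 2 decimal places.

Before the shock: 2136 - 6p = 6p - 1440 ⇒ 3576 = 12p ⇒ p = 298, q = 348.
The shock moves the curves to qd = 2471 - 6p and qs = 6p - 989.
Setting them equal: 2471 - 6p = 6p - 989 → 3460 = 12p, so p = 865/3 ≈ 288.3333 and q = 741.
%Δq = (741 − 348) / 348 × 100 = +112.93%.

+112.93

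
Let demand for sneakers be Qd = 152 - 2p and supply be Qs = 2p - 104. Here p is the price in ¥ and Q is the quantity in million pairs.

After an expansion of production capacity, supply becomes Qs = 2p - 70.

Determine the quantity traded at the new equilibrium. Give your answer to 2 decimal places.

Initially, 152 - 2p = 2p - 104, so 256 = 4p and p = 64, Q = 24.
After the shift, demand is Qd = 152 - 2p and supply is Qs = 2p - 70.
New equilibrium: 152 - 2p = 2p - 70 ⇒ 222 = 4p ⇒ p = 55.5, Q = 41.

41.00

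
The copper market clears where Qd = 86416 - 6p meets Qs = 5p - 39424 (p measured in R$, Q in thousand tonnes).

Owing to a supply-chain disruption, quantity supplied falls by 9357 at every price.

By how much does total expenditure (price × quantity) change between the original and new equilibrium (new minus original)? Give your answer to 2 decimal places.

Original equilibrium: 86416 - 6p = 5p - 39424 gives 125840 = 11p, so p = 11440 and Q = 17776.
The shock moves the curves to Qd = 86416 - 6p and Qs = 5p - 48781.
Clearing the new market: 86416 - 6p = 5p - 48781, so p = 135197/11 ≈ 12290.6364 and Q = 139394/11 ≈ 12672.1818.
Expenditure moves from 11440×17776 = 203357440 to 12290.6364×12672.1818 = 155749178.6612; change = -47608261.34.

-47608261.34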